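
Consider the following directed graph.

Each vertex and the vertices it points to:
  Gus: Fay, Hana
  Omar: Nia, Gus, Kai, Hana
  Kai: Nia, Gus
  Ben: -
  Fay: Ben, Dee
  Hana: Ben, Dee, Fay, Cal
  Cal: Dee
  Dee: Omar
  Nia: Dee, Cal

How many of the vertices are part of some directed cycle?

A vertex is on a directed cycle iff it belongs to a strongly connected component of size ≥ 2 (or has a self-loop).
The vertices on cycles are {Cal, Dee, Fay, Gus, Kai, Nia, Hana, Omar} — 8 in total.

8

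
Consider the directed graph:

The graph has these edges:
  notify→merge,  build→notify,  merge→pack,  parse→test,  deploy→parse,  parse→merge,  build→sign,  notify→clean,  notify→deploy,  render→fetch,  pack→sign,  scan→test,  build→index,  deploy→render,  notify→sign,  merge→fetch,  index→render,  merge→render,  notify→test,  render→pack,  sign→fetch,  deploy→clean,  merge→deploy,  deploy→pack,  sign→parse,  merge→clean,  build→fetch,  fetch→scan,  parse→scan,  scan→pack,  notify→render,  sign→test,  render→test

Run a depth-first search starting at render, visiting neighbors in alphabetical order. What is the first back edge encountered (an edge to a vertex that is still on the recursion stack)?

sign→fetch

DFS from render (visiting neighbors in alphabetical order); mark gray on enter, black on exit:
render gray
  fetch gray
    scan gray
      pack gray
        sign gray
          sign→fetch: fetch is gray → back edge
First back edge: sign → fetch.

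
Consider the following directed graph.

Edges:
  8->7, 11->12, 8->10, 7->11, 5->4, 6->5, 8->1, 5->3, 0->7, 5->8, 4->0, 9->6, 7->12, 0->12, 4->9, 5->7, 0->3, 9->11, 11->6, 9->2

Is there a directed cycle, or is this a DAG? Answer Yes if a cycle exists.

DFS with white/gray/black marking, starting from 6:
6 gray
  5 gray
    3 gray
    3 black
    7 gray
      11 gray
        11→6: 6 is gray → back edge
Back edge found, so a cycle exists: 6 → 5 → 7 → 11 → 6.

Yes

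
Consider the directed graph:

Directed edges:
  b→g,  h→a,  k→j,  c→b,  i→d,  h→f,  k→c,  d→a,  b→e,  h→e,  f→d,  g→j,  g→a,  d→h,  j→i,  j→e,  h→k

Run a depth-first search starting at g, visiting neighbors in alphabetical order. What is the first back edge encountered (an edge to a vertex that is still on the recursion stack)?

f→d

DFS from g (visiting neighbors in alphabetical order); mark gray on enter, black on exit:
g gray
  a gray
  a black
  j gray
    e gray
    e black
    i gray
      d gray
        d→a: a black — skip
        h gray
          h→a: a black — skip
          h→e: e black — skip
          f gray
            f→d: d is gray → back edge
First back edge: f → d.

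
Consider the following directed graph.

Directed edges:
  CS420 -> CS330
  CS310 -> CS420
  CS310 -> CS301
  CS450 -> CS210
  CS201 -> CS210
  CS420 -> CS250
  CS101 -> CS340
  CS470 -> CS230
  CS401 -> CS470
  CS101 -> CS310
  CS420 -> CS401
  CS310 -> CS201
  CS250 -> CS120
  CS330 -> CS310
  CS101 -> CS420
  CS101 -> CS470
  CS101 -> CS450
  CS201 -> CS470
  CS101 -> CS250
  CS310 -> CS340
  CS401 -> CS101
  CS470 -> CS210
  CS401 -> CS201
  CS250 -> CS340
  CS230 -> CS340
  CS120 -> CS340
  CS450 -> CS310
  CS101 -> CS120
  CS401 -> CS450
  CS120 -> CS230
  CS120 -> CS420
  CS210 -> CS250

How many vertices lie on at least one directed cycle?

11

A vertex is on a directed cycle iff it belongs to a strongly connected component of size ≥ 2 (or has a self-loop).
The vertices on cycles are {CS101, CS120, CS201, CS210, CS250, CS310, CS330, CS401, CS420, CS450, CS470} — 11 in total.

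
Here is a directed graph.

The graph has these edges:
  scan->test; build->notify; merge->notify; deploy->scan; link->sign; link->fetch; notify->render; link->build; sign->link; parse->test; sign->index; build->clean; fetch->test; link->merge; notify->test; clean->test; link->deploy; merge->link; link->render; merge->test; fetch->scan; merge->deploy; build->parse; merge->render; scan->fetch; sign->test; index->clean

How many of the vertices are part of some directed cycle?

5

A vertex is on a directed cycle iff it belongs to a strongly connected component of size ≥ 2 (or has a self-loop).
The vertices on cycles are {link, scan, sign, fetch, merge} — 5 in total.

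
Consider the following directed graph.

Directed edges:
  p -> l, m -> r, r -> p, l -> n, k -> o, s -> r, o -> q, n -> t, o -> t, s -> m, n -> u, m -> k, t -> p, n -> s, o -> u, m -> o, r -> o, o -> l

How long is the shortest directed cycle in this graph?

4

For each vertex v, BFS finds the shortest path from v back to v.
The shortest such closed walk is n → t → p → l → n, length 4.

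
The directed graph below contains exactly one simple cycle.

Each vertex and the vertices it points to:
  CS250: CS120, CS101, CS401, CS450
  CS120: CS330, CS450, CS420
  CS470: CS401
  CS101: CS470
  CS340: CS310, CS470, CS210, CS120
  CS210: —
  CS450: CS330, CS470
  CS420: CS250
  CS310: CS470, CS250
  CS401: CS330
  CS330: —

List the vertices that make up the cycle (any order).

DFS with gray/black marking from CS250:
CS250 gray
  CS120 gray
    CS330 gray
    CS330 black
    CS450 gray
      CS450→CS330: CS330 black — skip
      CS470 gray
        CS401 gray
          CS401→CS330: CS330 black — skip
        CS401 black
      CS470 black
    CS450 black
    CS420 gray
      CS420→CS250: CS250 is gray → back edge
Back edge closes the cycle CS250 → CS120 → CS420 → CS250; its vertices are {CS120, CS250, CS420}.

CS120, CS250, CS420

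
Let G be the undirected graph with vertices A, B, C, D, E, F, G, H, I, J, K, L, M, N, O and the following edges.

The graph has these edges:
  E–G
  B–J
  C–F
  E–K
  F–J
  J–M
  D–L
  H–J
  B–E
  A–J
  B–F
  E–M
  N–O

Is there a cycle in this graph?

Yes

DFS, tracking each vertex's parent; an edge to a visited non-parent vertex closes a cycle.
Start from O:
visit O (parent –)
  visit N (parent O)
    N–O: parent, skip
visit A (parent –)
  visit J (parent A)
    visit H (parent J)
      H–J: parent, skip
    visit F (parent J)
      visit B (parent F)
        B–F: parent, skip
        B–J: J visited and ≠ parent → cycle
Cycle: J – F – B – J.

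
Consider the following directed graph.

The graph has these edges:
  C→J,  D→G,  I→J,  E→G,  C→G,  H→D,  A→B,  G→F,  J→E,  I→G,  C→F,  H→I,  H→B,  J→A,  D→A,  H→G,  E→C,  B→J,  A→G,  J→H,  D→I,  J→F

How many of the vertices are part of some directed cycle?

8

A vertex is on a directed cycle iff it belongs to a strongly connected component of size ≥ 2 (or has a self-loop).
The vertices on cycles are {A, B, C, D, E, H, I, J} — 8 in total.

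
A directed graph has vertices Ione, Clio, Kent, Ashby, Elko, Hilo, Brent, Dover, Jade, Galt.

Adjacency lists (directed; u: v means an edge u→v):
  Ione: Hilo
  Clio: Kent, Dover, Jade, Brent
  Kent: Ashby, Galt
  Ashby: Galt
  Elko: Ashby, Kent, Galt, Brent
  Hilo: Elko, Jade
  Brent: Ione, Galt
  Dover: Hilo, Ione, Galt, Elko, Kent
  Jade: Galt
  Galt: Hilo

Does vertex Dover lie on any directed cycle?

No

Dover lies on a cycle iff there is a path from Dover back to itself.
Exploring from Dover, it never reaches itself; equivalently, its strongly connected component is a singleton.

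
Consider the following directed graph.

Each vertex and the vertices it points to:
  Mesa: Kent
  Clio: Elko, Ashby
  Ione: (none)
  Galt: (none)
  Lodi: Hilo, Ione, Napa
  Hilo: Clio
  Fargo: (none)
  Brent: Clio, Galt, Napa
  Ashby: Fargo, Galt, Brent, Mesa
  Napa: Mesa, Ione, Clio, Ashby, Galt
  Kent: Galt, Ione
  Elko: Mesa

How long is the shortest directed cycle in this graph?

3

For each vertex v, BFS finds the shortest path from v back to v.
The shortest such closed walk is Clio → Ashby → Brent → Clio, length 3.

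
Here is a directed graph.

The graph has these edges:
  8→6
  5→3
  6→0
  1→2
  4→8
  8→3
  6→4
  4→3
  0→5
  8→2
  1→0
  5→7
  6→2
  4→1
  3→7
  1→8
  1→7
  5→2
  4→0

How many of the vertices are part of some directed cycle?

4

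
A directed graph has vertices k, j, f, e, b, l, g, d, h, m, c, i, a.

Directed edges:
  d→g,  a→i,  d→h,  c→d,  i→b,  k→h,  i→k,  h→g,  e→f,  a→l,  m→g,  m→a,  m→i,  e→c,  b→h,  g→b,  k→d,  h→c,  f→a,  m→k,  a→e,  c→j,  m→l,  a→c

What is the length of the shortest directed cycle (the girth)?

For each vertex v, BFS finds the shortest path from v back to v.
The shortest such closed walk is g → b → h → g, length 3.

3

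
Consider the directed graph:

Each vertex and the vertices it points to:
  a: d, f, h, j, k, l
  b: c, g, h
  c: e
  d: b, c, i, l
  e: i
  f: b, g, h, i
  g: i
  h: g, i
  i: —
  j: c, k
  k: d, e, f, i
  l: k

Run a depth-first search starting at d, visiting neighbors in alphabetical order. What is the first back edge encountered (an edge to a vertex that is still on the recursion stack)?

k->d

DFS from d (visiting neighbors in alphabetical order); mark gray on enter, black on exit:
d gray
  b gray
    c gray
      e gray
        i gray
        i black
      e black
    c black
    g gray
      g→i: i black — skip
    g black
    h gray
      h→g: g black — skip
      h→i: i black — skip
    h black
  b black
  d→c: c black — skip
  d→i: i black — skip
  l gray
    k gray
      k→d: d is gray → back edge
First back edge: k → d.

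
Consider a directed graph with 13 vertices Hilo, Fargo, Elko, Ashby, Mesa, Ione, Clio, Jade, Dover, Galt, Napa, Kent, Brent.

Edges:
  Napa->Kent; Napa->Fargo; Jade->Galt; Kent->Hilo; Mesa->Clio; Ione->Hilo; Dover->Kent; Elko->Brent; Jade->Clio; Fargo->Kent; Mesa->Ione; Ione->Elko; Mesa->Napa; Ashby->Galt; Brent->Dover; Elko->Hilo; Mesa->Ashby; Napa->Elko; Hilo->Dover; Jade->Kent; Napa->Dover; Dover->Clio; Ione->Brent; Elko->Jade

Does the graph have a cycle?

Yes

DFS with white/gray/black marking, starting from Clio:
Clio gray
Clio black
Hilo gray
  Dover gray
    Kent gray
      Kent→Hilo: Hilo is gray → back edge
Back edge found, so a cycle exists: Hilo → Dover → Kent → Hilo.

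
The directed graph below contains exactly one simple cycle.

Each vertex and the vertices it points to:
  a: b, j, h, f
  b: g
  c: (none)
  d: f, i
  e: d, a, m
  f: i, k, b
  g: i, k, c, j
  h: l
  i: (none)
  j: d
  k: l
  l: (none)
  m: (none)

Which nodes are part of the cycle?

b, d, f, g, j

DFS with gray/black marking from d:
d gray
  f gray
    i gray
    i black
    k gray
      l gray
      l black
    k black
    b gray
      g gray
        g→i: i black — skip
        g→k: k black — skip
        c gray
        c black
        j gray
          j→d: d is gray → back edge
Back edge closes the cycle d → f → b → g → j → d; its vertices are {b, d, f, g, j}.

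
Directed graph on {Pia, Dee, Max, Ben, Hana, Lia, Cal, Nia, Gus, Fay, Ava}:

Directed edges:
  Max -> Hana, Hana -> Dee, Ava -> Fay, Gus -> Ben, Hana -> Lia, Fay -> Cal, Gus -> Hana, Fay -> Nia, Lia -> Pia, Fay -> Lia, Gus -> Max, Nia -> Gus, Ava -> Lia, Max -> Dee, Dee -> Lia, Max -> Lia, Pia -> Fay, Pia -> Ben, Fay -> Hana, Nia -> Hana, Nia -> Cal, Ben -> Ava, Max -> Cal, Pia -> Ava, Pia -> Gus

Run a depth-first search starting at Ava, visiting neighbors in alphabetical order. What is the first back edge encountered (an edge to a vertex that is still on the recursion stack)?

Pia->Ava

DFS from Ava (visiting neighbors in alphabetical order); mark gray on enter, black on exit:
Ava gray
  Fay gray
    Cal gray
    Cal black
    Hana gray
      Dee gray
        Lia gray
          Pia gray
            Pia→Ava: Ava is gray → back edge
First back edge: Pia → Ava.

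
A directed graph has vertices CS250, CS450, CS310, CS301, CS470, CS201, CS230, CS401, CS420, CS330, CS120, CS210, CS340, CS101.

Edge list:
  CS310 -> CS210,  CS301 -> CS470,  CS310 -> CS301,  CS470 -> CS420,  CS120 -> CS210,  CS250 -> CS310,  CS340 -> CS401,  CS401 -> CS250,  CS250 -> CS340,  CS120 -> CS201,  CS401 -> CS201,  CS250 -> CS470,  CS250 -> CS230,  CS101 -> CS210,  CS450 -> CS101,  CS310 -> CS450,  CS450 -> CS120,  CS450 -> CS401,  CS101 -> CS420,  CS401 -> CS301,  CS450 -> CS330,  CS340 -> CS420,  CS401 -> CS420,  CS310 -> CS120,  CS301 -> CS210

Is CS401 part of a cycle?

CS401 is on a cycle iff CS401 can reach itself via ≥1 edge.
CS401 → CS250 → CS340 → CS401 — yes.

Yes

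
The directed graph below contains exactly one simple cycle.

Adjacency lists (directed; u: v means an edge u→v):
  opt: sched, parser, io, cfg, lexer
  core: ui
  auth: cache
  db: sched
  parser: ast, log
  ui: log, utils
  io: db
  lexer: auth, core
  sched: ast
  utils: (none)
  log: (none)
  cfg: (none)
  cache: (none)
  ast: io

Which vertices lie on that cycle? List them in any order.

db, io, ast, sched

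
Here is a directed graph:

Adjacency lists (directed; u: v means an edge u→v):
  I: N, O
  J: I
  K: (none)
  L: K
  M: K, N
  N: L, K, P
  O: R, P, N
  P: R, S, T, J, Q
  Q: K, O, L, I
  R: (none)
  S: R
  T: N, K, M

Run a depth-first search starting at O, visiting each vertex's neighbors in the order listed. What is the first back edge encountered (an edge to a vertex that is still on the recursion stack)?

DFS from O (visiting each vertex's neighbors in the order listed); mark gray on enter, black on exit:
O gray
  R gray
  R black
  P gray
    P→R: R black — skip
    S gray
      S→R: R black — skip
    S black
    T gray
      N gray
        L gray
          K gray
          K black
        L black
        N→K: K black — skip
        N→P: P is gray → back edge
First back edge: N → P.

N→P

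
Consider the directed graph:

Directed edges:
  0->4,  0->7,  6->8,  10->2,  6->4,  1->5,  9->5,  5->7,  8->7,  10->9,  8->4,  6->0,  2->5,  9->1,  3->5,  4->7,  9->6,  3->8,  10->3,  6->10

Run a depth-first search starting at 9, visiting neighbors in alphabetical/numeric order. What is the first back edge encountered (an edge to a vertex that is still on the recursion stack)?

10->9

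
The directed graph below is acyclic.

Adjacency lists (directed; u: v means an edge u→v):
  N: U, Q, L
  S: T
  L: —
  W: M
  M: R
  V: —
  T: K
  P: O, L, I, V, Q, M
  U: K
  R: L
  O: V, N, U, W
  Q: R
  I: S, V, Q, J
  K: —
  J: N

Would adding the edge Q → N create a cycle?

Adding Q→N creates a cycle iff N can already reach Q.
Path from N: N → Q.
So N → … → Q → N is a cycle.

Yes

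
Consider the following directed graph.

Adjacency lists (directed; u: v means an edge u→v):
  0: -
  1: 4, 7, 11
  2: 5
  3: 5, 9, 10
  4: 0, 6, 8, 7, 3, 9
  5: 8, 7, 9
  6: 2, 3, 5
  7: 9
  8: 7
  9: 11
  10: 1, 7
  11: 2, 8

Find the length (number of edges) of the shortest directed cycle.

For each vertex v, BFS finds the shortest path from v back to v.
The shortest such closed walk is 1 → 4 → 3 → 10 → 1, length 4.

4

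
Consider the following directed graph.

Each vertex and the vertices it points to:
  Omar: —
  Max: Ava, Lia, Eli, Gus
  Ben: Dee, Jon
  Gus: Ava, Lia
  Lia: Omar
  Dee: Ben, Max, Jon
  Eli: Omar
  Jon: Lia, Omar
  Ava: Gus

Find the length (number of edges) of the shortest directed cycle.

For each vertex v, BFS finds the shortest path from v back to v.
The shortest such closed walk is Dee → Ben → Dee, length 2.

2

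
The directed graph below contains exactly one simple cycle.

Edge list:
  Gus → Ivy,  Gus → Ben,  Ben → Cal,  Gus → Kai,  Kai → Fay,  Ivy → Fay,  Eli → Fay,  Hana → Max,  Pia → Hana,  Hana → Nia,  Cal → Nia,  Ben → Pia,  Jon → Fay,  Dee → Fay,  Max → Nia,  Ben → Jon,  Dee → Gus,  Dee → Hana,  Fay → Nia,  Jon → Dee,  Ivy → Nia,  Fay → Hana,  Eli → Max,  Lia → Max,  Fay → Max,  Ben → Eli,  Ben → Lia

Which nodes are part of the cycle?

Ben, Dee, Gus, Jon

DFS with gray/black marking from Gus:
Gus gray
  Ivy gray
    Nia gray
    Nia black
    Fay gray
      Fay→Nia: Nia black — skip
      Max gray
        Max→Nia: Nia black — skip
      Max black
      Hana gray
        Hana→Max: Max black — skip
        Hana→Nia: Nia black — skip
      Hana black
    Fay black
  Ivy black
  Ben gray
    Jon gray
      Dee gray
        Dee→Hana: Hana black — skip
        Dee→Fay: Fay black — skip
        Dee→Gus: Gus is gray → back edge
Back edge closes the cycle Gus → Ben → Jon → Dee → Gus; its vertices are {Ben, Dee, Gus, Jon}.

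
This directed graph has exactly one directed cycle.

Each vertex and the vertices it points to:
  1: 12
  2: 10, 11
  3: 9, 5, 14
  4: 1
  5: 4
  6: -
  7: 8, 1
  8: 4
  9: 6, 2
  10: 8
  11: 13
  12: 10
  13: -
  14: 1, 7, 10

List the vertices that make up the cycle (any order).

1, 4, 8, 10, 12

DFS with gray/black marking from 4:
4 gray
  1 gray
    12 gray
      10 gray
        8 gray
          8→4: 4 is gray → back edge
Back edge closes the cycle 4 → 1 → 12 → 10 → 8 → 4; its vertices are {1, 4, 8, 10, 12}.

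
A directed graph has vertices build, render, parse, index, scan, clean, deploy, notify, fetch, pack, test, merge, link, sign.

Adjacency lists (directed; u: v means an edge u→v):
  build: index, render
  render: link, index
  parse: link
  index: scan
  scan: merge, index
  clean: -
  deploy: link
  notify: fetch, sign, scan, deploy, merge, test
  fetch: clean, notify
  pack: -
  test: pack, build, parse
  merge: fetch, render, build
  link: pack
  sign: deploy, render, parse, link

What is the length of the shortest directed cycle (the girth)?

For each vertex v, BFS finds the shortest path from v back to v.
The shortest such closed walk is notify → fetch → notify, length 2.

2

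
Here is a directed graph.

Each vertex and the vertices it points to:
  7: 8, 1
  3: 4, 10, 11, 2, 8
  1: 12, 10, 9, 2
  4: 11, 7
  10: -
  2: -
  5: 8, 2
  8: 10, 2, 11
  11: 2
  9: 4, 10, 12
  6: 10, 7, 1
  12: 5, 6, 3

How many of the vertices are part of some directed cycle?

7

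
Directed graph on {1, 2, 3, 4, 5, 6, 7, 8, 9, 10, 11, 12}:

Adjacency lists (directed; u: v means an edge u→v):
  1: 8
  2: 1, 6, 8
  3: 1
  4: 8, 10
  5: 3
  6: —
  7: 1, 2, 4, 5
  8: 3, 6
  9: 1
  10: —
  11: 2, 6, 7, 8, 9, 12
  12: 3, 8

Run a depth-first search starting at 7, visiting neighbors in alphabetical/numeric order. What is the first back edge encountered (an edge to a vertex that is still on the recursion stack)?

DFS from 7 (visiting neighbors in alphabetical/numeric order); mark gray on enter, black on exit:
7 gray
  1 gray
    8 gray
      3 gray
        3→1: 1 is gray → back edge
First back edge: 3 → 1.

3→1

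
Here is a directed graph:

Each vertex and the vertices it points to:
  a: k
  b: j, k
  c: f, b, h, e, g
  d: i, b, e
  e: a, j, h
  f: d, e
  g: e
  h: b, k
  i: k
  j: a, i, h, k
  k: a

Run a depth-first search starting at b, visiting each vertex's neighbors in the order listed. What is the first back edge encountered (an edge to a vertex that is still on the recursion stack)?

k->a

DFS from b (visiting each vertex's neighbors in the order listed); mark gray on enter, black on exit:
b gray
  j gray
    a gray
      k gray
        k→a: a is gray → back edge
First back edge: k → a.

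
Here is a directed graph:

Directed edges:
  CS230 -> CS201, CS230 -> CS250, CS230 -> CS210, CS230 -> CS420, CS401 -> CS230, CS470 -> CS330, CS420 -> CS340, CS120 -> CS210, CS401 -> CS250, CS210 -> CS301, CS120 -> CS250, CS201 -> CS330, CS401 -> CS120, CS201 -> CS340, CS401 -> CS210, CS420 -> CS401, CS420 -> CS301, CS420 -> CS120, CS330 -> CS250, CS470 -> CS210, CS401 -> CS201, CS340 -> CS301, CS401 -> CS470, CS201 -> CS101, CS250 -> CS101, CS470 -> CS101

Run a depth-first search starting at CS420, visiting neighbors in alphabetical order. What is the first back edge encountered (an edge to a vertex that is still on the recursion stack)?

DFS from CS420 (visiting neighbors in alphabetical order); mark gray on enter, black on exit:
CS420 gray
  CS120 gray
    CS210 gray
      CS301 gray
      CS301 black
    CS210 black
    CS250 gray
      CS101 gray
      CS101 black
    CS250 black
  CS120 black
  CS420→CS301: CS301 black — skip
  CS340 gray
    CS340→CS301: CS301 black — skip
  CS340 black
  CS401 gray
    CS401→CS120: CS120 black — skip
    CS201 gray
      CS201→CS101: CS101 black — skip
      CS330 gray
        CS330→CS250: CS250 black — skip
      CS330 black
      CS201→CS340: CS340 black — skip
    CS201 black
    CS401→CS210: CS210 black — skip
    CS230 gray
      CS230→CS201: CS201 black — skip
      CS230→CS210: CS210 black — skip
      CS230→CS250: CS250 black — skip
      CS230→CS420: CS420 is gray → back edge
First back edge: CS230 → CS420.

CS230→CS420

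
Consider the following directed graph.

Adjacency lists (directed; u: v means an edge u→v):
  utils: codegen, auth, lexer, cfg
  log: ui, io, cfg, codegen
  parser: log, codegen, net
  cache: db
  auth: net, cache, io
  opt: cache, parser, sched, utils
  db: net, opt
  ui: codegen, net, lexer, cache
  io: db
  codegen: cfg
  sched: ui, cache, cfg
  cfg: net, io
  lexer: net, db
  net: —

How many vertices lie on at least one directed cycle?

13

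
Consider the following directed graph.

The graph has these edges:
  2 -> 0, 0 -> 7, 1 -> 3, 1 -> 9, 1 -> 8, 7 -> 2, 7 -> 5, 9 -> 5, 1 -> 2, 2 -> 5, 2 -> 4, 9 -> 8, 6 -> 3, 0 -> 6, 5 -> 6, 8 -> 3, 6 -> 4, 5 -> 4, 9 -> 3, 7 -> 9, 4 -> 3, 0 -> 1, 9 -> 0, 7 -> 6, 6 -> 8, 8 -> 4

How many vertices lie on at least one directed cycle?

5

A vertex is on a directed cycle iff it belongs to a strongly connected component of size ≥ 2 (or has a self-loop).
The vertices on cycles are {0, 1, 2, 7, 9} — 5 in total.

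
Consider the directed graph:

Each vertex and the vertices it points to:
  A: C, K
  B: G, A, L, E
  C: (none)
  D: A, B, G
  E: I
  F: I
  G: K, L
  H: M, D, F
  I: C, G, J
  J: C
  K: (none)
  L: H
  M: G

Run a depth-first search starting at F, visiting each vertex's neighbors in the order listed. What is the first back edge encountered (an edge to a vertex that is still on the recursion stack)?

M->G

DFS from F (visiting each vertex's neighbors in the order listed); mark gray on enter, black on exit:
F gray
  I gray
    C gray
    C black
    G gray
      K gray
      K black
      L gray
        H gray
          M gray
            M→G: G is gray → back edge
First back edge: M → G.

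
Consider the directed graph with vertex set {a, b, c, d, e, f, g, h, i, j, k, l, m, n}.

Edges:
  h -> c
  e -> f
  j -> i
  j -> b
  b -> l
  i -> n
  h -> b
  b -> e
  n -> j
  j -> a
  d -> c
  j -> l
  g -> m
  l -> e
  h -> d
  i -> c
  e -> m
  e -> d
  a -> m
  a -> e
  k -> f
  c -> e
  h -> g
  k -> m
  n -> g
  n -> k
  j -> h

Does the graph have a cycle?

DFS with white/gray/black marking, starting from c:
c gray
  e gray
    m gray
    m black
    f gray
    f black
    d gray
      d→c: c is gray → back edge
Back edge found, so a cycle exists: c → e → d → c.

Yes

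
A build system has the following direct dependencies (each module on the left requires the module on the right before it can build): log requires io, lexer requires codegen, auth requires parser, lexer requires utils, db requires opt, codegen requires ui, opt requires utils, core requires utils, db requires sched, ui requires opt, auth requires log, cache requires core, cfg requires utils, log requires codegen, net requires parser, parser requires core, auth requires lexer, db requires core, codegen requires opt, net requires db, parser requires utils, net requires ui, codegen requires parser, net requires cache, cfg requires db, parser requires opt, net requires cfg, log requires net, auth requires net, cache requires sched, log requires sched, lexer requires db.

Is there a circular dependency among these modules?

DFS with white/gray/black marking, starting from auth:
auth gray
  net gray
    cache gray
      sched gray
      sched black
      core gray
        utils gray
        utils black
      core black
    cache black
    ui gray
      opt gray
        opt→utils: utils black — skip
      opt black
    ui black
    db gray
      db→core: core black — skip
      db→sched: sched black — skip
      db→opt: opt black — skip
    db black
    parser gray
      parser→opt: opt black — skip
      parser→utils: utils black — skip
      parser→core: core black — skip
    parser black
    cfg gray
      cfg→db: db black — skip
      cfg→utils: utils black — skip
    cfg black
  net black
  log gray
    codegen gray
      codegen→ui: ui black — skip
      codegen→opt: opt black — skip
      codegen→parser: parser black — skip
    codegen black
    io gray
    io black
    log→net: net black — skip
    log→sched: sched black — skip
  log black
  lexer gray
    lexer→utils: utils black — skip
    lexer→codegen: codegen black — skip
    lexer→db: db black — skip
  lexer black
  auth→parser: parser black — skip
auth black
Every edge goes to a white or black vertex — no back edge, so the graph is acyclic.

No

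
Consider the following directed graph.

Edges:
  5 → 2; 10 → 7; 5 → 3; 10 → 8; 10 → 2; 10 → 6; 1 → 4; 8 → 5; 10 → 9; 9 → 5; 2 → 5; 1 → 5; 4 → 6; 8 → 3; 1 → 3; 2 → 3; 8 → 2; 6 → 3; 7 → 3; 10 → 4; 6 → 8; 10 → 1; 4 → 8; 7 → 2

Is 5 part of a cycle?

Yes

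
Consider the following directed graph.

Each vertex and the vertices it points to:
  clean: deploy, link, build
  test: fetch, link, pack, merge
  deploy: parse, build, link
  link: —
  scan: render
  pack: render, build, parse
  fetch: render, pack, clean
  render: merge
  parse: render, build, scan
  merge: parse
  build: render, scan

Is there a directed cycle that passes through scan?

scan is on a cycle iff scan can reach itself via ≥1 edge.
scan → render → merge → parse → scan — yes.

Yes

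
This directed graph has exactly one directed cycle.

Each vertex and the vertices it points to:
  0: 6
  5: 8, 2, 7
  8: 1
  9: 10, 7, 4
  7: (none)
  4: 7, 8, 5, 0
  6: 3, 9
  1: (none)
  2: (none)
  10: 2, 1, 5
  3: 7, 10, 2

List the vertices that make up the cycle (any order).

0, 4, 6, 9

DFS with gray/black marking from 6:
6 gray
  3 gray
    7 gray
    7 black
    10 gray
      2 gray
      2 black
      1 gray
      1 black
      5 gray
        8 gray
          8→1: 1 black — skip
        8 black
        5→2: 2 black — skip
        5→7: 7 black — skip
      5 black
    10 black
    3→2: 2 black — skip
  3 black
  9 gray
    9→10: 10 black — skip
    9→7: 7 black — skip
    4 gray
      4→7: 7 black — skip
      4→8: 8 black — skip
      4→5: 5 black — skip
      0 gray
        0→6: 6 is gray → back edge
Back edge closes the cycle 6 → 9 → 4 → 0 → 6; its vertices are {0, 4, 6, 9}.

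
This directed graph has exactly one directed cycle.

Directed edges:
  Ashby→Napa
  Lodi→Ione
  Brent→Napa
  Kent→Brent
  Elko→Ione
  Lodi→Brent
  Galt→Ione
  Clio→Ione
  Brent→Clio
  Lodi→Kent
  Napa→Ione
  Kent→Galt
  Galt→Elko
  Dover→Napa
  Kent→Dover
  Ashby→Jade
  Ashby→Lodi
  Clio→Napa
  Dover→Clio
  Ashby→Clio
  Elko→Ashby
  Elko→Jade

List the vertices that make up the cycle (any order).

Elko, Galt, Kent, Lodi, Ashby

DFS with gray/black marking from Elko:
Elko gray
  Ashby gray
    Lodi gray
      Ione gray
      Ione black
      Kent gray
        Dover gray
          Clio gray
            Clio→Ione: Ione black — skip
            Napa gray
              Napa→Ione: Ione black — skip
            Napa black
          Clio black
          Dover→Napa: Napa black — skip
        Dover black
        Galt gray
          Galt→Ione: Ione black — skip
          Galt→Elko: Elko is gray → back edge
Back edge closes the cycle Elko → Ashby → Lodi → Kent → Galt → Elko; its vertices are {Elko, Galt, Kent, Lodi, Ashby}.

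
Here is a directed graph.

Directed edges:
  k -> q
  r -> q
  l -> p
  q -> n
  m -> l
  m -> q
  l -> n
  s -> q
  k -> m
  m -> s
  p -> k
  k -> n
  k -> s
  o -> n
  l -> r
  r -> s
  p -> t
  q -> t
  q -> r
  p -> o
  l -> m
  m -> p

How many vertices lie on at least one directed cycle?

7

A vertex is on a directed cycle iff it belongs to a strongly connected component of size ≥ 2 (or has a self-loop).
The vertices on cycles are {k, l, m, p, q, r, s} — 7 in total.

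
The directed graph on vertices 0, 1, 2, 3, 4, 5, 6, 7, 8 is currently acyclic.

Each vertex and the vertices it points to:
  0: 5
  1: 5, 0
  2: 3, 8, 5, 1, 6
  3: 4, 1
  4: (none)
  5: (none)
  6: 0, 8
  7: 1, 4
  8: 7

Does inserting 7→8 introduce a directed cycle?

Yes

Adding 7→8 creates a cycle iff 8 can already reach 7.
Path from 8: 8 → 7.
So 8 → … → 7 → 8 is a cycle.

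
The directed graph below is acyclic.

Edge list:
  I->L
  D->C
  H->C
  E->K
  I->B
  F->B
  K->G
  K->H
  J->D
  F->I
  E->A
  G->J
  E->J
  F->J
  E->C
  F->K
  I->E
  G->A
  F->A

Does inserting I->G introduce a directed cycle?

No

Adding I→G creates a cycle iff G can already reach I.
Explore from G: no path reaches I. The graph stays acyclic.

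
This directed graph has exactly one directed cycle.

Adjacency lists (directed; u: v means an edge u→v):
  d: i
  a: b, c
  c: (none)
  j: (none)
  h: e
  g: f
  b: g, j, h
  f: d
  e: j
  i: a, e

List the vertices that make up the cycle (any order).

DFS with gray/black marking from i:
i gray
  a gray
    b gray
      g gray
        f gray
          d gray
            d→i: i is gray → back edge
Back edge closes the cycle i → a → b → g → f → d → i; its vertices are {a, b, d, f, g, i}.

a, b, d, f, g, i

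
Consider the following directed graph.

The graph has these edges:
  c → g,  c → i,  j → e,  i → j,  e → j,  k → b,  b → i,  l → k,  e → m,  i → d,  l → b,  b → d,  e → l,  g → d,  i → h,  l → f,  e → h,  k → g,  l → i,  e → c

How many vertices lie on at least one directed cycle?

7

A vertex is on a directed cycle iff it belongs to a strongly connected component of size ≥ 2 (or has a self-loop).
The vertices on cycles are {b, c, e, i, j, k, l} — 7 in total.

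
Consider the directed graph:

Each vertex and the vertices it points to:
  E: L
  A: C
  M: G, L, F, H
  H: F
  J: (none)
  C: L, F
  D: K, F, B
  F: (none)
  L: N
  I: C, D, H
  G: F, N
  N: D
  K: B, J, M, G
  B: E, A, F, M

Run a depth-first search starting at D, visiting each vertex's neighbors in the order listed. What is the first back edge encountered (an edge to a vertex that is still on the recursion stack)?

DFS from D (visiting each vertex's neighbors in the order listed); mark gray on enter, black on exit:
D gray
  K gray
    B gray
      E gray
        L gray
          N gray
            N→D: D is gray → back edge
First back edge: N → D.

N->D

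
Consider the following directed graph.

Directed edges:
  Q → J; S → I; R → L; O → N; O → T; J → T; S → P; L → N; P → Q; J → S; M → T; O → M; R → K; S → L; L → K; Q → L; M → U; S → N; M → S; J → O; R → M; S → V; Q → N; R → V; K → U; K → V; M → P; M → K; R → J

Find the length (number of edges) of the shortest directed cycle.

For each vertex v, BFS finds the shortest path from v back to v.
The shortest such closed walk is J → S → P → Q → J, length 4.

4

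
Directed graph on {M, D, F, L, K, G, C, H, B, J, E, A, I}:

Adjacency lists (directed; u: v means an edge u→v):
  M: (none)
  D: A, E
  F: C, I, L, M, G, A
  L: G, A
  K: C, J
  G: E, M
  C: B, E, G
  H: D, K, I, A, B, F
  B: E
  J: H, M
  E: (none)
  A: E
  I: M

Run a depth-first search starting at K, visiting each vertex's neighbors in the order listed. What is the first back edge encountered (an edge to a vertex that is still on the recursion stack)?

DFS from K (visiting each vertex's neighbors in the order listed); mark gray on enter, black on exit:
K gray
  C gray
    B gray
      E gray
      E black
    B black
    C→E: E black — skip
    G gray
      G→E: E black — skip
      M gray
      M black
    G black
  C black
  J gray
    H gray
      D gray
        A gray
          A→E: E black — skip
        A black
        D→E: E black — skip
      D black
      H→K: K is gray → back edge
First back edge: H → K.

H->K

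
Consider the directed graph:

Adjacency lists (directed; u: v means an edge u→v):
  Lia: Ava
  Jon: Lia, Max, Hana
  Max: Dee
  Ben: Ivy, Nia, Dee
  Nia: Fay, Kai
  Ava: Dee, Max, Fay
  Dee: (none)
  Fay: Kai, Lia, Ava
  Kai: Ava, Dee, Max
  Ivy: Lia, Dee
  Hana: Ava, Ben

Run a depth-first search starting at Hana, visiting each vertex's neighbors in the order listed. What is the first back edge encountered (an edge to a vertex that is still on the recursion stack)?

Kai->Ava

DFS from Hana (visiting each vertex's neighbors in the order listed); mark gray on enter, black on exit:
Hana gray
  Ava gray
    Dee gray
    Dee black
    Max gray
      Max→Dee: Dee black — skip
    Max black
    Fay gray
      Kai gray
        Kai→Ava: Ava is gray → back edge
First back edge: Kai → Ava.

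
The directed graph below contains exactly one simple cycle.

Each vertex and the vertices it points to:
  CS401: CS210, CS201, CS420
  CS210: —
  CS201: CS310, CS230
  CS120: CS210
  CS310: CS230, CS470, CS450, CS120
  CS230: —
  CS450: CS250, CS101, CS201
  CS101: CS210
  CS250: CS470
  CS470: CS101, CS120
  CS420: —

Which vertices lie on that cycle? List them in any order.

CS201, CS310, CS450

DFS with gray/black marking from CS201:
CS201 gray
  CS310 gray
    CS230 gray
    CS230 black
    CS470 gray
      CS101 gray
        CS210 gray
        CS210 black
      CS101 black
      CS120 gray
        CS120→CS210: CS210 black — skip
      CS120 black
    CS470 black
    CS450 gray
      CS250 gray
        CS250→CS470: CS470 black — skip
      CS250 black
      CS450→CS101: CS101 black — skip
      CS450→CS201: CS201 is gray → back edge
Back edge closes the cycle CS201 → CS310 → CS450 → CS201; its vertices are {CS201, CS310, CS450}.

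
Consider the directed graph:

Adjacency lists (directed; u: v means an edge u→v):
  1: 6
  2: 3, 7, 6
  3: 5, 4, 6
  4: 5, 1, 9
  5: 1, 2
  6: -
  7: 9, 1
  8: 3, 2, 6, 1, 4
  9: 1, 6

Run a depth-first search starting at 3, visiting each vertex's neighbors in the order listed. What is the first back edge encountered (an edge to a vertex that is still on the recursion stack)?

2→3

DFS from 3 (visiting each vertex's neighbors in the order listed); mark gray on enter, black on exit:
3 gray
  5 gray
    1 gray
      6 gray
      6 black
    1 black
    2 gray
      2→3: 3 is gray → back edge
First back edge: 2 → 3.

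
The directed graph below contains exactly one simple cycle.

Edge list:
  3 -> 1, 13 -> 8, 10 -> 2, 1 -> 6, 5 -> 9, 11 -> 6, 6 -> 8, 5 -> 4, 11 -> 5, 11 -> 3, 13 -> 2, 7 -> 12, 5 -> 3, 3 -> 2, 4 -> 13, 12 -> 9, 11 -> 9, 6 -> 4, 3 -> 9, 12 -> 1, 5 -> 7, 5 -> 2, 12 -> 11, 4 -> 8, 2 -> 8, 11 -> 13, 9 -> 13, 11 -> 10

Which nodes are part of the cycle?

DFS with gray/black marking from 7:
7 gray
  12 gray
    9 gray
      13 gray
        2 gray
          8 gray
          8 black
        2 black
        13→8: 8 black — skip
      13 black
    9 black
    11 gray
      6 gray
        6→8: 8 black — skip
        4 gray
          4→13: 13 black — skip
          4→8: 8 black — skip
        4 black
      6 black
      11→13: 13 black — skip
      10 gray
        10→2: 2 black — skip
      10 black
      11→9: 9 black — skip
      3 gray
        3→9: 9 black — skip
        1 gray
          1→6: 6 black — skip
        1 black
        3→2: 2 black — skip
      3 black
      5 gray
        5→2: 2 black — skip
        5→3: 3 black — skip
        5→7: 7 is gray → back edge
Back edge closes the cycle 7 → 12 → 11 → 5 → 7; its vertices are {5, 7, 11, 12}.

5, 7, 11, 12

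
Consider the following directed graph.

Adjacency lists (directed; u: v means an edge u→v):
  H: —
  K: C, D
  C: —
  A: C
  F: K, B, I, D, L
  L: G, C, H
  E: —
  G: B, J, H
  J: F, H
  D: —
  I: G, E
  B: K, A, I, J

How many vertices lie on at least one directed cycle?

A vertex is on a directed cycle iff it belongs to a strongly connected component of size ≥ 2 (or has a self-loop).
The vertices on cycles are {B, F, G, I, J, L} — 6 in total.

6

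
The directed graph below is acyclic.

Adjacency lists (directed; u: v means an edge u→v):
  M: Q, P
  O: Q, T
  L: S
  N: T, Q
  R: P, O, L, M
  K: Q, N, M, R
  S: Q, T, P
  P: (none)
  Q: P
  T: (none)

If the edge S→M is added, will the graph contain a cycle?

Adding S→M creates a cycle iff M can already reach S.
Explore from M: no path reaches S. The graph stays acyclic.

No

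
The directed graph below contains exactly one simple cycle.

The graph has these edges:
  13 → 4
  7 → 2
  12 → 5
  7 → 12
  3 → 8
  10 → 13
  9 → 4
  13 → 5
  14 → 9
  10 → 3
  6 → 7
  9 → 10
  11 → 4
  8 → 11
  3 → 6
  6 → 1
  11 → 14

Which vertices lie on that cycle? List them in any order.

3, 8, 9, 10, 11, 14

DFS with gray/black marking from 3:
3 gray
  8 gray
    11 gray
      4 gray
      4 black
      14 gray
        9 gray
          10 gray
            10→3: 3 is gray → back edge
Back edge closes the cycle 3 → 8 → 11 → 14 → 9 → 10 → 3; its vertices are {3, 8, 9, 10, 11, 14}.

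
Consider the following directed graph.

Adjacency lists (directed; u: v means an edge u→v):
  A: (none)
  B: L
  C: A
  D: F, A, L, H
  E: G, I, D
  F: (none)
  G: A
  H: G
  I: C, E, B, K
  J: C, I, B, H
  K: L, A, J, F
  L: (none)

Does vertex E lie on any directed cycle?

Yes

E is on a cycle iff E can reach itself via ≥1 edge.
E → I → E — yes.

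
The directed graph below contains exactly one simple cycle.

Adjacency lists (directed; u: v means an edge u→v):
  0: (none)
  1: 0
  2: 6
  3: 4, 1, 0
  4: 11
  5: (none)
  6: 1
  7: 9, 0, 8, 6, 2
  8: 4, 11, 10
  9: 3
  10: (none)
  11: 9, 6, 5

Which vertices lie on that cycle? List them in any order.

3, 4, 9, 11

DFS with gray/black marking from 4:
4 gray
  11 gray
    9 gray
      3 gray
        3→4: 4 is gray → back edge
Back edge closes the cycle 4 → 11 → 9 → 3 → 4; its vertices are {3, 4, 9, 11}.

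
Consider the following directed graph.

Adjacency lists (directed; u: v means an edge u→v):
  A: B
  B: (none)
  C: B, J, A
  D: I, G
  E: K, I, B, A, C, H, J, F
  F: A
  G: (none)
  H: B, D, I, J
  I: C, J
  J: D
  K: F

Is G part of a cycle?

No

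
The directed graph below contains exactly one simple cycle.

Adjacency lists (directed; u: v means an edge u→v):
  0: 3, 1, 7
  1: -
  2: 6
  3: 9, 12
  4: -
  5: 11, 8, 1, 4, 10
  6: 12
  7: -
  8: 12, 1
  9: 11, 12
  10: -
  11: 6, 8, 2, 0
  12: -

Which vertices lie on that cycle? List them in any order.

0, 3, 9, 11

DFS with gray/black marking from 11:
11 gray
  6 gray
    12 gray
    12 black
  6 black
  8 gray
    8→12: 12 black — skip
    1 gray
    1 black
  8 black
  2 gray
    2→6: 6 black — skip
  2 black
  0 gray
    3 gray
      9 gray
        9→11: 11 is gray → back edge
Back edge closes the cycle 11 → 0 → 3 → 9 → 11; its vertices are {0, 3, 9, 11}.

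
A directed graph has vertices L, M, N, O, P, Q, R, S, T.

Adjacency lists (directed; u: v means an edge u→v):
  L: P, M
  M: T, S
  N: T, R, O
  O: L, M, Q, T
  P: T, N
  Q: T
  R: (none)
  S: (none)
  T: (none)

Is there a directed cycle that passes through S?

No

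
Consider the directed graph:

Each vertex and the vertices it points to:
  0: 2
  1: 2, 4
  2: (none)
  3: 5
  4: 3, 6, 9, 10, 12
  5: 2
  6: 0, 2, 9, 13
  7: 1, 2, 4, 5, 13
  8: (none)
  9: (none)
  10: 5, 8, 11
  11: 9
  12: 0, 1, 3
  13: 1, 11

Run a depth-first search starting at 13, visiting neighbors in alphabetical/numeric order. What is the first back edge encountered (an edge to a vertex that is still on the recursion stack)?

6→13

DFS from 13 (visiting neighbors in alphabetical/numeric order); mark gray on enter, black on exit:
13 gray
  1 gray
    2 gray
    2 black
    4 gray
      3 gray
        5 gray
          5→2: 2 black — skip
        5 black
      3 black
      6 gray
        0 gray
          0→2: 2 black — skip
        0 black
        6→2: 2 black — skip
        9 gray
        9 black
        6→13: 13 is gray → back edge
First back edge: 6 → 13.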